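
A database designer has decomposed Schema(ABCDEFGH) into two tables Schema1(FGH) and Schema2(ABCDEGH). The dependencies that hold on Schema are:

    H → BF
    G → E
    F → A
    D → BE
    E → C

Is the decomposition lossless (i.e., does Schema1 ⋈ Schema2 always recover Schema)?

Yes

Common attributes: Schema1 ∩ Schema2 = {GH}.
Closure of {GH}: H → BF applies, adding BF; G → E applies, adding E; F → A applies, adding A; E → C applies, adding C. So (GH)⁺ = {ABCEFGH}.
This closure contains every attribute of Schema1, so Schema1 ∩ Schema2 → Schema1. The join is lossless.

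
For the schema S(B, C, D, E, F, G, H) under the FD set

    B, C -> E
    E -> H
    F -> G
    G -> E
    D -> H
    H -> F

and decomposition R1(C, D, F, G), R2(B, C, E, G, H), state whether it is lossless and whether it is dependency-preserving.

Lossless test: (C, G)⁺ = {C, E, F, G, H}, which is a superkey of neither fragment — lossy.
Dependency preservation: D → H; H → F are not contained in any single fragment, but the restricted closure of each left-hand side across the fragments still reaches the right-hand side; the remaining FDs each lie inside some fragment. All dependencies are preserved.

lossy but dependency-preserving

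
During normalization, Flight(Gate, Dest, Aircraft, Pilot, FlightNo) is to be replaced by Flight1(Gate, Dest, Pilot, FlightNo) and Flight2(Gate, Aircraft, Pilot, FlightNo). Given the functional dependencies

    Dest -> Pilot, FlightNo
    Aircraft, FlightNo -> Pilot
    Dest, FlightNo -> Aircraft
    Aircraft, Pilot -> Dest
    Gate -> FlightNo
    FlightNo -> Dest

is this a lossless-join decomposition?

Common attributes: Flight1 ∩ Flight2 = {Gate, Pilot, FlightNo}.
Closure of {Gate, Pilot, FlightNo}: FlightNo → Dest applies, adding Dest; Dest, FlightNo → Aircraft applies, adding Aircraft. So (Gate, Pilot, FlightNo)⁺ = {Gate, Dest, Aircraft, Pilot, FlightNo}.
This closure contains every attribute of Flight1, so Flight1 ∩ Flight2 → Flight1. The join is lossless.

Yes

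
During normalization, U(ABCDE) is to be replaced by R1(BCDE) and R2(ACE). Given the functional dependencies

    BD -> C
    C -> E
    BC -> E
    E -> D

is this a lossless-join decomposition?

Common attributes: R1 ∩ R2 = {CE}.
Closure of {CE}: E → D applies, adding D. So (CE)⁺ = {CDE}.
The closure contains neither all of R1 = {BCDE} nor all of R2 = {ACE}, so the common attributes are not a superkey of either fragment. The join is lossy.

No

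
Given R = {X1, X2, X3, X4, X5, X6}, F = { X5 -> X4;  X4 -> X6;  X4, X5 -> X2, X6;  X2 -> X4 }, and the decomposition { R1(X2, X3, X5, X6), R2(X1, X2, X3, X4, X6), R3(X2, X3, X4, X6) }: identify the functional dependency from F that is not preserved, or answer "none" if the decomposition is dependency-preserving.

none

X5 → X4: restricted closure across fragments reaches X4.
X4 → X6 lies within R2.
X4, X5 → X2, X6: restricted closure across fragments reaches X2, X6.
X2 → X4 lies within R2.
Every dependency is enforceable on the fragments, so the decomposition is dependency-preserving.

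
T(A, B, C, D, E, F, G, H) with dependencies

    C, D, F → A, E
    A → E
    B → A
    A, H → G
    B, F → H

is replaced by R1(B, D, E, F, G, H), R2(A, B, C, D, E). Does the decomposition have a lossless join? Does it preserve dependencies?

Lossless test: (B, D, E)⁺ = {A, B, D, E}, which is a superkey of neither fragment — lossy.
Dependency preservation: the restricted closure of {C, D, F} across the fragments never reaches {A, E}, so C, D, F → A, E cannot be enforced without a join — not preserved.

lossy and not dependency-preserving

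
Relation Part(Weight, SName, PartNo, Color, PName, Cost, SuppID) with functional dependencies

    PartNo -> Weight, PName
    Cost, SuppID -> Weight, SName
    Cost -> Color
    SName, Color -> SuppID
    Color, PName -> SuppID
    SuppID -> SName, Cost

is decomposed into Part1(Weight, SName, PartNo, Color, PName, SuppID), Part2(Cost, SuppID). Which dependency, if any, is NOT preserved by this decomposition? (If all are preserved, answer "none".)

Cost -> Color

Check Cost → Color: no single fragment contains all of {Color, Cost}, and the restricted closure of {Cost} across the fragments never reaches {Color}.
PartNo → Weight, PName is preserved.
Cost, SuppID → Weight, SName is preserved.
SName, Color → SuppID is preserved.
Color, PName → SuppID is preserved.
SuppID → SName, Cost is preserved.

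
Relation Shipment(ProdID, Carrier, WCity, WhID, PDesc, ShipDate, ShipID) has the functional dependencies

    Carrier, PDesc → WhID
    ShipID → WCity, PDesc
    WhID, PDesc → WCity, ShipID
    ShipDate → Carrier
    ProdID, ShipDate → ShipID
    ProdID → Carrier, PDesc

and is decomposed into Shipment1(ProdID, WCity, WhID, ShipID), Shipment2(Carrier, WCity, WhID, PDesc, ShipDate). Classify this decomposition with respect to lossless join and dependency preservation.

lossy and not dependency-preserving

Lossless test: (WCity, WhID)⁺ = {WCity, WhID}, which is a superkey of neither fragment — lossy.
Dependency preservation: the restricted closure of {ShipID} across the fragments never reaches {WCity, PDesc}, so ShipID → WCity, PDesc cannot be enforced without a join — not preserved.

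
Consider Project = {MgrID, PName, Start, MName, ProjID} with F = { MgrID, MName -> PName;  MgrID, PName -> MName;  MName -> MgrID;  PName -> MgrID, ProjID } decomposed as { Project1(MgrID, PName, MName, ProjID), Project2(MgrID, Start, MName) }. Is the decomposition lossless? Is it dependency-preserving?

Lossless test: (MgrID, MName)⁺ = {MgrID, PName, MName, ProjID}, which contains all of one fragment — lossless.
Dependency preservation: every FD's attributes lie within a single fragment, so each can be enforced locally — preserved.

lossless and dependency-preserving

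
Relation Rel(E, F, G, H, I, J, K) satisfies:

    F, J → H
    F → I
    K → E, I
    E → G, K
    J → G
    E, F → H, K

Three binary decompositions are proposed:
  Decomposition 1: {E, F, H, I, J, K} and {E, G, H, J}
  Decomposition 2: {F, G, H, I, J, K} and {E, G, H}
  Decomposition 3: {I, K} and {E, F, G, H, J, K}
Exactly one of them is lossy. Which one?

Decomposition 2

Decomposition 1: common = {E, H, J}, closure = {E, G, H, I, J, K} → lossless.
Decomposition 2: common = {G, H}, closure = {G, H} → lossy.
Decomposition 3: common = {K}, closure = {E, G, I, K} → lossless.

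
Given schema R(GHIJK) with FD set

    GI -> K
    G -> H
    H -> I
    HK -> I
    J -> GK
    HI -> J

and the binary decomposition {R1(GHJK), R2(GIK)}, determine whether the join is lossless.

Common attributes: R1 ∩ R2 = {GK}.
Closure of {GK}: G → H applies, adding H; H → I applies, adding I; HI → J applies, adding J. So (GK)⁺ = {GHIJK}.
This closure contains every attribute of R1, so R1 ∩ R2 → R1. The join is lossless.

Yes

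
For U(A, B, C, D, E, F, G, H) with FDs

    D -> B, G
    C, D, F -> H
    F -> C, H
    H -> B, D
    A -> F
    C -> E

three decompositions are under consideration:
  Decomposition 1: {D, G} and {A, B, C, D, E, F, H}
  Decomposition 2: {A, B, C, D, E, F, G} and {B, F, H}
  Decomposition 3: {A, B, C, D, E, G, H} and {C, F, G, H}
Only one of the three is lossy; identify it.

Decomposition 3

Decomposition 1: common = {D}, closure = {B, D, G} → lossless.
Decomposition 2: common = {B, F}, closure = {B, C, D, E, F, G, H} → lossless.
Decomposition 3: common = {C, G, H}, closure = {B, C, D, E, G, H} → lossy.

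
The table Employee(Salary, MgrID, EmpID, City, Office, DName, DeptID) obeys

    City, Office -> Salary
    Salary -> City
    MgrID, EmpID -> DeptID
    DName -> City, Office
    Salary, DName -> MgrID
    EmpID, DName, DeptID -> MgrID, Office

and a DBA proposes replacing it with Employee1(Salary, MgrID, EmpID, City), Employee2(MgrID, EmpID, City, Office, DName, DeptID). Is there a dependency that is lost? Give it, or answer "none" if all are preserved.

Check City, Office → Salary: no single fragment contains all of {Salary, City, Office}, and the restricted closure of {City, Office} across the fragments never reaches {Salary}.
Salary → City is preserved.
MgrID, EmpID → DeptID is preserved.
DName → City, Office is preserved.
Salary, DName → MgrID is preserved.
EmpID, DName, DeptID → MgrID, Office is preserved.

City, Office -> Salary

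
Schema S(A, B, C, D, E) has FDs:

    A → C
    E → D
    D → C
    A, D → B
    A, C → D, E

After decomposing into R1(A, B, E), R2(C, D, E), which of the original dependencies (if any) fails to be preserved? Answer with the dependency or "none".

A → C: restricted closure across fragments reaches C.
E → D lies within R2.
D → C lies within R2.
A, D → B: restricted closure across fragments reaches B.
A, C → D, E: restricted closure across fragments reaches D, E.
Every dependency is enforceable on the fragments, so the decomposition is dependency-preserving.

none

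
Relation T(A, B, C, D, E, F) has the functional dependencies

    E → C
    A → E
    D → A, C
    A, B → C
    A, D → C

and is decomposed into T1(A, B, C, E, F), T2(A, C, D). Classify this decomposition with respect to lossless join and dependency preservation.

lossy but dependency-preserving

Lossless test: (A, C)⁺ = {A, C, E}, which is a superkey of neither fragment — lossy.
Dependency preservation: every FD's attributes lie within a single fragment, so each can be enforced locally — preserved.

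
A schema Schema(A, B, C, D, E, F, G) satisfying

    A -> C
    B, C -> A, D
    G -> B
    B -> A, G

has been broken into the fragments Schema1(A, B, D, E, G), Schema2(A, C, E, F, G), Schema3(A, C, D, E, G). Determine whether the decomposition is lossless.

Chase test. Columns are A, B, C, D, E, F, G; row i has aⱼ where attribute j ∈ Schemai, else bᵢⱼ.
Initial tableau (one row per fragment):
  row 1: a1 a2 b13 a4 a5 b16 a7
  row 2: a1 b22 a3 b24 a5 a6 a7
  row 3: a1 b32 a3 a4 a5 b36 a7
Rows 1 and 2 agree on A; apply A→C and equate their C entries.
Rows 1 and 2 agree on G; apply G→B and equate their B entries.
Rows 1 and 3 agree on G; apply G→B and equate their B entries.
Rows 1 and 2 agree on B, C; apply B, C→A, D and equate their A, D entries.
Row 2 is now all distinguished symbols — the join is lossless.

Yes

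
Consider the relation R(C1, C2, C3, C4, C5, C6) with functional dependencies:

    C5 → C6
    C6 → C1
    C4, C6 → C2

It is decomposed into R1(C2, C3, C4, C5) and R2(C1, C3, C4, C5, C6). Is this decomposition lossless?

Yes

Common attributes: R1 ∩ R2 = {C3, C4, C5}.
Closure of {C3, C4, C5}: C5 → C6 applies, adding C6; C6 → C1 applies, adding C1; C4, C6 → C2 applies, adding C2. So (C3, C4, C5)⁺ = {C1, C2, C3, C4, C5, C6}.
This closure contains every attribute of R1, so R1 ∩ R2 → R1. The join is lossless.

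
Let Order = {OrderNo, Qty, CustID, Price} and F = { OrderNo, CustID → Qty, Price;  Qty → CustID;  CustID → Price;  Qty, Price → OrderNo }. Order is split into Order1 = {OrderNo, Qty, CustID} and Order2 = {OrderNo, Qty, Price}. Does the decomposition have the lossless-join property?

Common attributes: Order1 ∩ Order2 = {OrderNo, Qty}.
Closure of {OrderNo, Qty}: Qty → CustID applies, adding CustID; CustID → Price applies, adding Price. So (OrderNo, Qty)⁺ = {OrderNo, Qty, CustID, Price}.
This closure contains every attribute of Order1, so Order1 ∩ Order2 → Order1. The join is lossless.

Yes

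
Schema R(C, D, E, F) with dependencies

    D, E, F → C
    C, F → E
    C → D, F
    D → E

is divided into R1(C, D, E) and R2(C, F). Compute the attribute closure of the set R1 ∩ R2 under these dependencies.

C, D, E, F

R1 ∩ R2 = {C}.
C → D, F applies, adding D, F
D → E applies, adding E
Closure: {C, D, E, F}.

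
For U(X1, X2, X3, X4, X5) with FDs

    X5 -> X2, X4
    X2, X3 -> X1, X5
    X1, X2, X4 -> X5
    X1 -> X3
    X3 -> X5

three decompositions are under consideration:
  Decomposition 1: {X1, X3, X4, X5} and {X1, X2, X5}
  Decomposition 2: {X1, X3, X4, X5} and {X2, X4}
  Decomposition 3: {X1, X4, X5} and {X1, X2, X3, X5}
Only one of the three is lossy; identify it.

Decomposition 1: common = {X1, X5}, closure = {X1, X2, X3, X4, X5} → lossless.
Decomposition 2: common = {X4}, closure = {X4} → lossy.
Decomposition 3: common = {X1, X5}, closure = {X1, X2, X3, X4, X5} → lossless.

Decomposition 2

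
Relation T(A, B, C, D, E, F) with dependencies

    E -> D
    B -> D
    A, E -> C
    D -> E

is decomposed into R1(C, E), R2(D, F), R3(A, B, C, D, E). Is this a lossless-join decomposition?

No

Chase test. Columns are A, B, C, D, E, F; row i has aⱼ where attribute j ∈ Ri, else bᵢⱼ.
Initial tableau (one row per fragment):
  row 1: b11 b12 a3 b14 a5 b16
  row 2: b21 b22 b23 a4 b25 a6
  row 3: a1 a2 a3 a4 a5 b36
Rows 1 and 3 agree on E; apply E→D and equate their D entries.
Rows 1 and 2 agree on D; apply D→E and equate their E entries.
No row becomes fully distinguished — the join is lossy.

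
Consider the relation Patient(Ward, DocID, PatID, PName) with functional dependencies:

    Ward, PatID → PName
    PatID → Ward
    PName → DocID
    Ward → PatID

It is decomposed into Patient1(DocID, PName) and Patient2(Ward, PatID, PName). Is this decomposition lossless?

Common attributes: Patient1 ∩ Patient2 = {PName}.
Closure of {PName}: PName → DocID applies, adding DocID. So (PName)⁺ = {DocID, PName}.
This closure contains every attribute of Patient1, so Patient1 ∩ Patient2 → Patient1. The join is lossless.

Yes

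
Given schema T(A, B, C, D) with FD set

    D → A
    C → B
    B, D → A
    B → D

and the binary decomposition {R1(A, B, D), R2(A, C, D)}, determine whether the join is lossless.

No

Common attributes: R1 ∩ R2 = {A, D}.
No dependency enlarges {A, D}, so (A, D)⁺ = {A, D}.
The closure contains neither all of R1 = {A, B, D} nor all of R2 = {A, C, D}, so the common attributes are not a superkey of either fragment. The join is lossy.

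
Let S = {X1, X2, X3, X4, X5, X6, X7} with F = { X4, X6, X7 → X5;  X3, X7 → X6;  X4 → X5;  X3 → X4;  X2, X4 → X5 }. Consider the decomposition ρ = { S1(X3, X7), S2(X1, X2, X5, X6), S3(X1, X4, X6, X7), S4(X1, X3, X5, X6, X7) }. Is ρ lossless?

Chase test. Columns are X1, X2, X3, X4, X5, X6, X7; row i has aⱼ where attribute j ∈ Si, else bᵢⱼ.
Initial tableau (one row per fragment):
  row 1: b11 b12 a3 b14 b15 b16 a7
  row 2: a1 a2 b23 b24 a5 a6 b27
  row 3: a1 b32 b33 a4 b35 a6 a7
  row 4: a1 b42 a3 b44 a5 a6 a7
Rows 1 and 4 agree on X3, X7; apply X3, X7→X6 and equate their X6 entries.
Rows 1 and 4 agree on X3; apply X3→X4 and equate their X4 entries.
Rows 1 and 4 agree on X4, X6, X7; apply X4, X6, X7→X5 and equate their X5 entries.
No row becomes fully distinguished — the join is lossy.

No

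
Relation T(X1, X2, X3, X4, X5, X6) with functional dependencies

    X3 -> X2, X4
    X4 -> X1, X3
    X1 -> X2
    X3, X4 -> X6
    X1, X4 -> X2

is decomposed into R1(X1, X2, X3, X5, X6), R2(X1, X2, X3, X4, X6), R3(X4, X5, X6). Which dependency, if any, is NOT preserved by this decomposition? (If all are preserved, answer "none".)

none

X3 → X2, X4 lies within R2.
X4 → X1, X3 lies within R2.
X1 → X2 lies within R1.
X3, X4 → X6 lies within R2.
X1, X4 → X2 lies within R2.
Every dependency is enforceable on the fragments, so the decomposition is dependency-preserving.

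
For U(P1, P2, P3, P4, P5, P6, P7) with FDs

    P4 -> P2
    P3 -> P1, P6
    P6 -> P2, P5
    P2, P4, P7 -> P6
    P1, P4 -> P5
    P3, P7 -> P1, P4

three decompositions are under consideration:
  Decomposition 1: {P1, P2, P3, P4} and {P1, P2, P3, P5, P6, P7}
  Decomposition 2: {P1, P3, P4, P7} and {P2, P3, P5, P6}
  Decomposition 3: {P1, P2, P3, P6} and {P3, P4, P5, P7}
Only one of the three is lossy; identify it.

Decomposition 1

Decomposition 1: common = {P1, P2, P3}, closure = {P1, P2, P3, P5, P6} → lossy.
Decomposition 2: common = {P3}, closure = {P1, P2, P3, P5, P6} → lossless.
Decomposition 3: common = {P3}, closure = {P1, P2, P3, P5, P6} → lossless.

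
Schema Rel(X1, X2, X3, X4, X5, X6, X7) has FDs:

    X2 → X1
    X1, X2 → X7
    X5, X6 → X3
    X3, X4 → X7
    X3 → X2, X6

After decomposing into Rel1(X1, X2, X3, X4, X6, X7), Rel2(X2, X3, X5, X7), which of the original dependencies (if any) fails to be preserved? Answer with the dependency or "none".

Check X5, X6 → X3: no single fragment contains all of {X3, X5, X6}, and the restricted closure of {X5, X6} across the fragments never reaches {X3}.
X2 → X1 is preserved.
X1, X2 → X7 is preserved.
X3, X4 → X7 is preserved.
X3 → X2, X6 is preserved.

X5, X6 → X3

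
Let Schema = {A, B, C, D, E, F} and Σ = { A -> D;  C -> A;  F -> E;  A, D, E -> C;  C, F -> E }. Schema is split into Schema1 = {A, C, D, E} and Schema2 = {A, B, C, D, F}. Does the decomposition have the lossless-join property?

No

Common attributes: Schema1 ∩ Schema2 = {A, C, D}.
No dependency enlarges {A, C, D}, so (A, C, D)⁺ = {A, C, D}.
The closure contains neither all of Schema1 = {A, C, D, E} nor all of Schema2 = {A, B, C, D, F}, so the common attributes are not a superkey of either fragment. The join is lossy.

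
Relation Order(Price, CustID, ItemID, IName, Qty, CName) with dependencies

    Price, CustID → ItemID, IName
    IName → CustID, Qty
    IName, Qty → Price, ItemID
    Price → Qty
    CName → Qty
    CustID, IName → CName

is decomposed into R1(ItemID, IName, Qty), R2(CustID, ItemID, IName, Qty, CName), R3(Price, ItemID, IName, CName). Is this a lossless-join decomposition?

Yes

Chase test. Columns are Price, CustID, ItemID, IName, Qty, CName; row i has aⱼ where attribute j ∈ Ri, else bᵢⱼ.
Initial tableau (one row per fragment):
  row 1: b11 b12 a3 a4 a5 b16
  row 2: b21 a2 a3 a4 a5 a6
  row 3: a1 b32 a3 a4 b35 a6
Rows 1 and 2 agree on IName; apply IName→CustID, Qty and equate their CustID, Qty entries.
Rows 1 and 3 agree on IName; apply IName→CustID, Qty and equate their CustID, Qty entries.
Rows 1 and 2 agree on IName, Qty; apply IName, Qty→Price, ItemID and equate their Price, ItemID entries.
Rows 1 and 3 agree on IName, Qty; apply IName, Qty→Price, ItemID and equate their Price, ItemID entries.
Rows 1 and 2 agree on CustID, IName; apply CustID, IName→CName and equate their CName entries.
Row 1 is now all distinguished symbols — the join is lossless.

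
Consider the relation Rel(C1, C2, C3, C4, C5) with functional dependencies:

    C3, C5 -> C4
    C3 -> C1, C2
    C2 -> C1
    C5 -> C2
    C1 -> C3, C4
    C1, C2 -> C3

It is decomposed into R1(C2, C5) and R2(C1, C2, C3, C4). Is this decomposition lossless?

Yes

Common attributes: R1 ∩ R2 = {C2}.
Closure of {C2}: C2 → C1 applies, adding C1; C1 → C3, C4 applies, adding C3, C4. So (C2)⁺ = {C1, C2, C3, C4}.
This closure contains every attribute of R2, so R1 ∩ R2 → R2. The join is lossless.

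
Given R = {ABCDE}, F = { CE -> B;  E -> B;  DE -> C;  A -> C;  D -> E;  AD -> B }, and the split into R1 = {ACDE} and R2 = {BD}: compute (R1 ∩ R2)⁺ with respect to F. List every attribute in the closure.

BCDE

R1 ∩ R2 = {D}.
D → E applies, adding E
E → B applies, adding B
DE → C applies, adding C
Closure: {BCDE}.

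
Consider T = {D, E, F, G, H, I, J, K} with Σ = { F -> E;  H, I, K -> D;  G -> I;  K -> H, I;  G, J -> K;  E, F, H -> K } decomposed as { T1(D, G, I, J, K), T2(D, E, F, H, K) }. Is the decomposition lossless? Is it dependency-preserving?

Lossless test: (D, K)⁺ = {D, H, I, K}, which is a superkey of neither fragment — lossy.
Dependency preservation: H, I, K → D; K → H, I are not contained in any single fragment, but the restricted closure of each left-hand side across the fragments still reaches the right-hand side; the remaining FDs each lie inside some fragment. All dependencies are preserved.

lossy but dependency-preserving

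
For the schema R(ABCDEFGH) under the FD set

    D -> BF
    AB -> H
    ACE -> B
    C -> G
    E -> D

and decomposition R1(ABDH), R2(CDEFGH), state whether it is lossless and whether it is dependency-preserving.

lossy but dependency-preserving

Lossless test: (DH)⁺ = {BDFH}, which is a superkey of neither fragment — lossy.
Dependency preservation: D → BF; ACE → B are not contained in any single fragment, but the restricted closure of each left-hand side across the fragments still reaches the right-hand side; the remaining FDs each lie inside some fragment. All dependencies are preserved.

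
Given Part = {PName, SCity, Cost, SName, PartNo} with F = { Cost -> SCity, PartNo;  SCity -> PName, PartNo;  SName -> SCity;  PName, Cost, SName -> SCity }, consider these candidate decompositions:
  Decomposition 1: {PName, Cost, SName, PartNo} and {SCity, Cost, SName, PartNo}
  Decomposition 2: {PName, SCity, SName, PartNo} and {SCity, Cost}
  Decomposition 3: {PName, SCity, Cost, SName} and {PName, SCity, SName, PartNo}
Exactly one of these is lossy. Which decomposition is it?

Decomposition 1: common = {Cost, SName, PartNo}, closure = {PName, SCity, Cost, SName, PartNo} → lossless.
Decomposition 2: common = {SCity}, closure = {PName, SCity, PartNo} → lossy.
Decomposition 3: common = {PName, SCity, SName}, closure = {PName, SCity, SName, PartNo} → lossless.

Decomposition 2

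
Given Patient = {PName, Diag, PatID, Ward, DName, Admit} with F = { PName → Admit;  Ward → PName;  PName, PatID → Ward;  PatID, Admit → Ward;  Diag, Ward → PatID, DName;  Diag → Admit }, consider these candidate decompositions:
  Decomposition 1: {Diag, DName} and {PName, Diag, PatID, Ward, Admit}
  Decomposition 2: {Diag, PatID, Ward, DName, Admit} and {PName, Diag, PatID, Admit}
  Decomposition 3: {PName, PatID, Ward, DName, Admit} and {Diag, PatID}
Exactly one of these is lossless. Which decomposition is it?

Decomposition 1: common = {Diag}, closure = {Diag, Admit} → lossy.
Decomposition 2: common = {Diag, PatID, Admit}, closure = {PName, Diag, PatID, Ward, DName, Admit} → lossless.
Decomposition 3: common = {PatID}, closure = {PatID} → lossy.

Decomposition 2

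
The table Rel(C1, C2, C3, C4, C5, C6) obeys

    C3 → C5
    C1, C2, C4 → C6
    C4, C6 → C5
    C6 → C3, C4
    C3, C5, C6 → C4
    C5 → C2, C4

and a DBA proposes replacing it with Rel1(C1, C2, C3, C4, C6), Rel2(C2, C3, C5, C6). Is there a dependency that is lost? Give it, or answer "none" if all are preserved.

C5 → C2, C4

Check C5 → C2, C4: no single fragment contains all of {C2, C4, C5}, and the restricted closure of {C5} across the fragments never reaches {C2, C4}.
C3 → C5 is preserved.
C1, C2, C4 → C6 is preserved.
C4, C6 → C5 is preserved.
C6 → C3, C4 is preserved.
C3, C5, C6 → C4 is preserved.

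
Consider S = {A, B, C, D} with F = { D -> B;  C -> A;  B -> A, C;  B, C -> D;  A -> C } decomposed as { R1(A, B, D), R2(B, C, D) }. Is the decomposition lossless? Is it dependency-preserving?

lossless but not dependency-preserving

Lossless test: (B, D)⁺ = {A, B, C, D}, which contains all of one fragment — lossless.
Dependency preservation: the restricted closure of {C} across the fragments never reaches {A}, so C → A cannot be enforced without a join — not preserved.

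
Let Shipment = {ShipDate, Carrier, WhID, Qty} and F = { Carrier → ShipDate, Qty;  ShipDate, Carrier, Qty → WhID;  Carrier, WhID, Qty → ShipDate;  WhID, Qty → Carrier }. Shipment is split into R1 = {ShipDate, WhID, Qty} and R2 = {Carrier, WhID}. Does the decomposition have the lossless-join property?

Common attributes: R1 ∩ R2 = {WhID}.
No dependency enlarges {WhID}, so (WhID)⁺ = {WhID}.
The closure contains neither all of R1 = {ShipDate, WhID, Qty} nor all of R2 = {Carrier, WhID}, so the common attributes are not a superkey of either fragment. The join is lossy.

No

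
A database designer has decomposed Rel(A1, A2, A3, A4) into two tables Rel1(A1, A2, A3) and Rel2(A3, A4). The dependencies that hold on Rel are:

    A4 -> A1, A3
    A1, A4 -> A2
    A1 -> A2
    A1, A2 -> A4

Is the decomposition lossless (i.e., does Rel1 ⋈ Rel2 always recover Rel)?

Common attributes: Rel1 ∩ Rel2 = {A3}.
No dependency enlarges {A3}, so (A3)⁺ = {A3}.
The closure contains neither all of Rel1 = {A1, A2, A3} nor all of Rel2 = {A3, A4}, so the common attributes are not a superkey of either fragment. The join is lossy.

No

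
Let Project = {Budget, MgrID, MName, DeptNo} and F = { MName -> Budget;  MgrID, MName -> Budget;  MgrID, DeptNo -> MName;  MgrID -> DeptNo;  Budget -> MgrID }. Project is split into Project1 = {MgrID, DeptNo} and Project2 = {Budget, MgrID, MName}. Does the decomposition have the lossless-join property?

Common attributes: Project1 ∩ Project2 = {MgrID}.
Closure of {MgrID}: MgrID → DeptNo applies, adding DeptNo; MgrID, DeptNo → MName applies, adding MName; MName → Budget applies, adding Budget. So (MgrID)⁺ = {Budget, MgrID, MName, DeptNo}.
This closure contains every attribute of Project1, so Project1 ∩ Project2 → Project1. The join is lossless.

Yes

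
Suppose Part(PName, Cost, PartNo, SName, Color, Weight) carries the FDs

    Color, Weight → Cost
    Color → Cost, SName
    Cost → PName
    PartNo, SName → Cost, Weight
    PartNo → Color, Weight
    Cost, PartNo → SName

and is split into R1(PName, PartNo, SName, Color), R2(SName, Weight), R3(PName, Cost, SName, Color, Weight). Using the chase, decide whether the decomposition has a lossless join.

No

Chase test. Columns are PName, Cost, PartNo, SName, Color, Weight; row i has aⱼ where attribute j ∈ Ri, else bᵢⱼ.
Initial tableau (one row per fragment):
  row 1: a1 b12 a3 a4 a5 b16
  row 2: b21 b22 b23 a4 b25 a6
  row 3: a1 a2 b33 a4 a5 a6
Rows 1 and 3 agree on Color; apply Color→Cost, SName and equate their Cost, SName entries.
No row becomes fully distinguished — the join is lossy.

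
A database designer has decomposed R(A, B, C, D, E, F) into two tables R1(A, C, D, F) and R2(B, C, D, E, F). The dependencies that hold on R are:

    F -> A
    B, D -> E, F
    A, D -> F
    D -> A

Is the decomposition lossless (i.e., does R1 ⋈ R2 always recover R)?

Yes

Common attributes: R1 ∩ R2 = {C, D, F}.
Closure of {C, D, F}: F → A applies, adding A. So (C, D, F)⁺ = {A, C, D, F}.
This closure contains every attribute of R1, so R1 ∩ R2 → R1. The join is lossless.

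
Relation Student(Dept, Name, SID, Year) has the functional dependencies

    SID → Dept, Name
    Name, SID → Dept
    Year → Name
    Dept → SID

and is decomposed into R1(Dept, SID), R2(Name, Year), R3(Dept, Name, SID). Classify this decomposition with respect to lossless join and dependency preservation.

Lossless test (chase): Rows 1 and 3 agree on SID; apply SID→Dept, Name and equate their Dept, Name entries. No row becomes fully distinguished — the join is lossy.
Dependency preservation: every FD's attributes lie within a single fragment, so each can be enforced locally — preserved.

lossy but dependency-preserving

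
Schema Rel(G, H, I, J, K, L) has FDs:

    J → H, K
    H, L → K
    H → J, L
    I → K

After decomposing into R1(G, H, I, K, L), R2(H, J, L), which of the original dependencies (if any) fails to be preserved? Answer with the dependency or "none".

J → H, K: restricted closure across fragments reaches H, K.
H, L → K lies within R1.
H → J, L lies within R2.
I → K lies within R1.
Every dependency is enforceable on the fragments, so the decomposition is dependency-preserving.

none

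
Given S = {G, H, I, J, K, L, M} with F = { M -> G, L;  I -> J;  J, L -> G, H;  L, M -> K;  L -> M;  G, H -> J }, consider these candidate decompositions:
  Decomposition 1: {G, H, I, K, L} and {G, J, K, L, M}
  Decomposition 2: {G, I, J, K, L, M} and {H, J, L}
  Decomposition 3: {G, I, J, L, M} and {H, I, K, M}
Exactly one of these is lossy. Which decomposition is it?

Decomposition 1: common = {G, K, L}, closure = {G, K, L, M} → lossy.
Decomposition 2: common = {J, L}, closure = {G, H, J, K, L, M} → lossless.
Decomposition 3: common = {I, M}, closure = {G, H, I, J, K, L, M} → lossless.

Decomposition 1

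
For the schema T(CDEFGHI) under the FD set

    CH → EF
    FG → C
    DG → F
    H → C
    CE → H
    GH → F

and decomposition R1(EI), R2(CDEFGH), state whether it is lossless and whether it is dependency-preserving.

lossy but dependency-preserving

Lossless test: (E)⁺ = {E}, which is a superkey of neither fragment — lossy.
Dependency preservation: every FD's attributes lie within a single fragment, so each can be enforced locally — preserved.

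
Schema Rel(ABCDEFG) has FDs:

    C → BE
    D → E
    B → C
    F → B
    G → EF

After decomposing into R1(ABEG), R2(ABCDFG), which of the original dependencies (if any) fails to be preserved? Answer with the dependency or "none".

Check D → E: no single fragment contains all of {DE}, and the restricted closure of {D} across the fragments never reaches {E}.
C → BE is preserved.
B → C is preserved.
F → B is preserved.
G → EF is preserved.

D → E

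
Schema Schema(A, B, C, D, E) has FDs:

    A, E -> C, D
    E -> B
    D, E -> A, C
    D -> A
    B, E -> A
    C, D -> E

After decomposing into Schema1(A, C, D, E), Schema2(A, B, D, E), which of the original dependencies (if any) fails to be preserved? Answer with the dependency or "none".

none

A, E → C, D lies within Schema1.
E → B lies within Schema2.
D, E → A, C lies within Schema1.
D → A lies within Schema1.
B, E → A lies within Schema2.
C, D → E lies within Schema1.
Every dependency is enforceable on the fragments, so the decomposition is dependency-preserving.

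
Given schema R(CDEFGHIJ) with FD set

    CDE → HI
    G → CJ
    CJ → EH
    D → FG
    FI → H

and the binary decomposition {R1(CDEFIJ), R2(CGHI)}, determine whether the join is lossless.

No

Common attributes: R1 ∩ R2 = {CI}.
No dependency enlarges {CI}, so (CI)⁺ = {CI}.
The closure contains neither all of R1 = {CDEFIJ} nor all of R2 = {CGHI}, so the common attributes are not a superkey of either fragment. The join is lossy.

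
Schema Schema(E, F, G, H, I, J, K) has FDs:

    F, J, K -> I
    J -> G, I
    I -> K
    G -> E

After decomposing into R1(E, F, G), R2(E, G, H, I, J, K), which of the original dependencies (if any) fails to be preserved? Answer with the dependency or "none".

F, J, K → I: restricted closure across fragments reaches I.
J → G, I lies within R2.
I → K lies within R2.
G → E lies within R1.
Every dependency is enforceable on the fragments, so the decomposition is dependency-preserving.

none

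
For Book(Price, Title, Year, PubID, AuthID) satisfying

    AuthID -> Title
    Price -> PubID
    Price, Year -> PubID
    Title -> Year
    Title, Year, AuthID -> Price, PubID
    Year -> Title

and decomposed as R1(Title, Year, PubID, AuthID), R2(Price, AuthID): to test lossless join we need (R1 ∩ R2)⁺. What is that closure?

R1 ∩ R2 = {AuthID}.
AuthID → Title applies, adding Title
Title → Year applies, adding Year
Title, Year, AuthID → Price, PubID applies, adding Price, PubID
Closure: {Price, Title, Year, PubID, AuthID}.

Price, Title, Year, PubID, AuthID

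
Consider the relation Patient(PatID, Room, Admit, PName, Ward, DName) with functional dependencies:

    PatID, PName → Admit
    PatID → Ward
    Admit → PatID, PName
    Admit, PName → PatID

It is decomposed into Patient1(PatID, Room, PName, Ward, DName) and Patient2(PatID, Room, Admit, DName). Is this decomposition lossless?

No

Common attributes: Patient1 ∩ Patient2 = {PatID, Room, DName}.
Closure of {PatID, Room, DName}: PatID → Ward applies, adding Ward. So (PatID, Room, DName)⁺ = {PatID, Room, Ward, DName}.
The closure contains neither all of Patient1 = {PatID, Room, PName, Ward, DName} nor all of Patient2 = {PatID, Room, Admit, DName}, so the common attributes are not a superkey of either fragment. The join is lossy.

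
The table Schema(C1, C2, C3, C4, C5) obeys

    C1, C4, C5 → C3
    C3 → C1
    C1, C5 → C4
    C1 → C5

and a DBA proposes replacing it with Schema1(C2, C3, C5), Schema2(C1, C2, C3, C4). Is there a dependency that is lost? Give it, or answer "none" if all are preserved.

C1, C4, C5 → C3: restricted closure across fragments reaches C3.
C3 → C1 lies within Schema2.
C1, C5 → C4: restricted closure across fragments reaches C4.
C1 → C5: restricted closure across fragments reaches C5.
Every dependency is enforceable on the fragments, so the decomposition is dependency-preserving.

none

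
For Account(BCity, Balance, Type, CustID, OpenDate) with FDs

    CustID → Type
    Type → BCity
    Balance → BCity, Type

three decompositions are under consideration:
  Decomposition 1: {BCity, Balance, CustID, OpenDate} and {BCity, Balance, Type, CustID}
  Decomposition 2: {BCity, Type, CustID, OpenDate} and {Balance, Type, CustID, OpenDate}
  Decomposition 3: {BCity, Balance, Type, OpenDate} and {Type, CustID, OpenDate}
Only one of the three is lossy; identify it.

Decomposition 1: common = {BCity, Balance, CustID}, closure = {BCity, Balance, Type, CustID} → lossless.
Decomposition 2: common = {Type, CustID, OpenDate}, closure = {BCity, Type, CustID, OpenDate} → lossless.
Decomposition 3: common = {Type, OpenDate}, closure = {BCity, Type, OpenDate} → lossy.

Decomposition 3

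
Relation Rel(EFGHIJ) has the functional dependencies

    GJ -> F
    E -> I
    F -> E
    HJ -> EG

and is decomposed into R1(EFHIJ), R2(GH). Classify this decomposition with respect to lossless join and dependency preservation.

Lossless test: (H)⁺ = {H}, which is a superkey of neither fragment — lossy.
Dependency preservation: the restricted closure of {GJ} across the fragments never reaches {F}, so GJ → F cannot be enforced without a join — not preserved.

lossy and not dependency-preserving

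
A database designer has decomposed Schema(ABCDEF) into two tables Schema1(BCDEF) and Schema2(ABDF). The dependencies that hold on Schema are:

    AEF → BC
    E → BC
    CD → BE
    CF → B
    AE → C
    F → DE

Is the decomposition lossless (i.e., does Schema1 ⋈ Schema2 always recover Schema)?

Yes

Common attributes: Schema1 ∩ Schema2 = {BDF}.
Closure of {BDF}: F → DE applies, adding E; E → BC applies, adding C. So (BDF)⁺ = {BCDEF}.
This closure contains every attribute of Schema1, so Schema1 ∩ Schema2 → Schema1. The join is lossless.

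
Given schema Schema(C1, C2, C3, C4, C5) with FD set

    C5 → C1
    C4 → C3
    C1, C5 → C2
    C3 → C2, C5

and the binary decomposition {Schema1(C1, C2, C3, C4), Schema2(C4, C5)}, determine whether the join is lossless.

Yes

Common attributes: Schema1 ∩ Schema2 = {C4}.
Closure of {C4}: C4 → C3 applies, adding C3; C3 → C2, C5 applies, adding C2, C5; C5 → C1 applies, adding C1. So (C4)⁺ = {C1, C2, C3, C4, C5}.
This closure contains every attribute of Schema1, so Schema1 ∩ Schema2 → Schema1. The join is lossless.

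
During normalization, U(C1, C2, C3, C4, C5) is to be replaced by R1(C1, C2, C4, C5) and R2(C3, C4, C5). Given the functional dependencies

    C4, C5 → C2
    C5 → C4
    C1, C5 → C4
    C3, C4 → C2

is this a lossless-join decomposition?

Common attributes: R1 ∩ R2 = {C4, C5}.
Closure of {C4, C5}: C4, C5 → C2 applies, adding C2. So (C4, C5)⁺ = {C2, C4, C5}.
The closure contains neither all of R1 = {C1, C2, C4, C5} nor all of R2 = {C3, C4, C5}, so the common attributes are not a superkey of either fragment. The join is lossy.

No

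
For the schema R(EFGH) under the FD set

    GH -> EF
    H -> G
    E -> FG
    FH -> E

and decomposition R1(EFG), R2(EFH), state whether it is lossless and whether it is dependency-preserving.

Lossless test: (EF)⁺ = {EFG}, which contains all of one fragment — lossless.
Dependency preservation: GH → EF; H → G are not contained in any single fragment, but the restricted closure of each left-hand side across the fragments still reaches the right-hand side; the remaining FDs each lie inside some fragment. All dependencies are preserved.

lossless and dependency-preserving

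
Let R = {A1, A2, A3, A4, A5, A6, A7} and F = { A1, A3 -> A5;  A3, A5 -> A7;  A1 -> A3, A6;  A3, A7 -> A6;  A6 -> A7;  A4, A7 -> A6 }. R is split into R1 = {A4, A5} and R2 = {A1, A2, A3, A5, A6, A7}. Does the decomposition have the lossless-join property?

Common attributes: R1 ∩ R2 = {A5}.
No dependency enlarges {A5}, so (A5)⁺ = {A5}.
The closure contains neither all of R1 = {A4, A5} nor all of R2 = {A1, A2, A3, A5, A6, A7}, so the common attributes are not a superkey of either fragment. The join is lossy.

No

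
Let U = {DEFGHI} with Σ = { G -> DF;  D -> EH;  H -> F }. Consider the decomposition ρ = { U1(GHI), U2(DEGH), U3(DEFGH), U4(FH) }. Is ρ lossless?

Yes

Chase test. Columns are DEFGHI; row i has aⱼ where attribute j ∈ Ui, else bᵢⱼ.
Initial tableau (one row per fragment):
  row 1: b11 b12 b13 a4 a5 a6
  row 2: a1 a2 b23 a4 a5 b26
  row 3: a1 a2 a3 a4 a5 b36
  row 4: b41 b42 a3 b44 a5 b46
Rows 1 and 2 agree on G; apply G→DF and equate their DF entries.
Rows 1 and 3 agree on G; apply G→DF and equate their DF entries.
Rows 1 and 2 agree on D; apply D→EH and equate their EH entries.
Row 1 is now all distinguished symbols — the join is lossless.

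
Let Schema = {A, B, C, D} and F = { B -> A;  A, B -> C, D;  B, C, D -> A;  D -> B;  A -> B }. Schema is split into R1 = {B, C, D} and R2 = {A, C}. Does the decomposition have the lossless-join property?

Common attributes: R1 ∩ R2 = {C}.
No dependency enlarges {C}, so (C)⁺ = {C}.
The closure contains neither all of R1 = {B, C, D} nor all of R2 = {A, C}, so the common attributes are not a superkey of either fragment. The join is lossy.

No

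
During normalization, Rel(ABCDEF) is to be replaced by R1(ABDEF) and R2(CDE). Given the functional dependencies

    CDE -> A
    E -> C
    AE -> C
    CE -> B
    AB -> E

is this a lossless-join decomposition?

Yes

Common attributes: R1 ∩ R2 = {DE}.
Closure of {DE}: E → C applies, adding C; CE → B applies, adding B; CDE → A applies, adding A. So (DE)⁺ = {ABCDE}.
This closure contains every attribute of R2, so R1 ∩ R2 → R2. The join is lossless.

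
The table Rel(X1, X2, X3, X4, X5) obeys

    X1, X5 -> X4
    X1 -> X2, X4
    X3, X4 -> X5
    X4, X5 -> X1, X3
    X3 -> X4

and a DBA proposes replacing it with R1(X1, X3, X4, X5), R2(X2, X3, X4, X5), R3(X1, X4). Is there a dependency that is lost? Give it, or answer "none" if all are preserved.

X1 -> X2, X4

Check X1 → X2, X4: no single fragment contains all of {X1, X2, X4}, and the restricted closure of {X1} across the fragments never reaches {X2, X4}.
X1, X5 → X4 is preserved.
X3, X4 → X5 is preserved.
X4, X5 → X1, X3 is preserved.
X3 → X4 is preserved.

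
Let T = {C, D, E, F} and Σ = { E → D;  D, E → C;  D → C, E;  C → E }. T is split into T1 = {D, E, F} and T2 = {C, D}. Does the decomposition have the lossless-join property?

Yes

Common attributes: T1 ∩ T2 = {D}.
Closure of {D}: D → C, E applies, adding C, E. So (D)⁺ = {C, D, E}.
This closure contains every attribute of T2, so T1 ∩ T2 → T2. The join is lossless.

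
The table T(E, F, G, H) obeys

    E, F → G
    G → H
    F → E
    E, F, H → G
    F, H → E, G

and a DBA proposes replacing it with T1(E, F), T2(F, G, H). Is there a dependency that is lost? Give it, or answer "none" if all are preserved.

none

E, F → G: restricted closure across fragments reaches G.
G → H lies within T2.
F → E lies within T1.
E, F, H → G: restricted closure across fragments reaches G.
F, H → E, G: restricted closure across fragments reaches E, G.
Every dependency is enforceable on the fragments, so the decomposition is dependency-preserving.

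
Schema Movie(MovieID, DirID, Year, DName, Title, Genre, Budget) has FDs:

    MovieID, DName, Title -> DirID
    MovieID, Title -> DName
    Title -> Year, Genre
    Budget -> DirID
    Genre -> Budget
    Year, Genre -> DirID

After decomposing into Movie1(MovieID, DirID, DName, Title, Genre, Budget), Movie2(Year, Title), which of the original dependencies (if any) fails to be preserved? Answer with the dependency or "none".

MovieID, DName, Title → DirID lies within Movie1.
MovieID, Title → DName lies within Movie1.
Title → Year, Genre: restricted closure across fragments reaches Year, Genre.
Budget → DirID lies within Movie1.
Genre → Budget lies within Movie1.
Year, Genre → DirID: restricted closure across fragments reaches DirID.
Every dependency is enforceable on the fragments, so the decomposition is dependency-preserving.

none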